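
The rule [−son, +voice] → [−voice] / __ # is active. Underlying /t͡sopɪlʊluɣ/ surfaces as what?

[t͡sopɪlʊlux]

Only the final segment /ɣ/ is both word-final and matches the structural description. It is a voiced velar fricative, so [−son, +voice] holds; changing it to [−voice] with all other features held fixed yields /x/ (voiceless velar fricative). No other segment meets both the structural description and the environment, so the output is [t͡sopɪlʊlux].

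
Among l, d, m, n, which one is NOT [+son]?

d

/d/ is the voiced alveolar stop, which is [−sonorant]; the rest — /m, n, l/ — are [+sonorant].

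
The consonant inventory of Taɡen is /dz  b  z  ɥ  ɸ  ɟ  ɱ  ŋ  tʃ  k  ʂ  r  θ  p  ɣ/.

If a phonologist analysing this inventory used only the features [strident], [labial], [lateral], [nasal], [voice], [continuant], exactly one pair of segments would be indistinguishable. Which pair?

On the given features, /r/ and /ɣ/ have an identical profile: [-strident], [-labial], [-lateral], [-nasal], [+voice], [+continuant]. No other two segments in the inventory coincide on all 6 features. (They do differ in [sonorant], [coronal] and [dorsal], which are not among the given features.)

r, ɣ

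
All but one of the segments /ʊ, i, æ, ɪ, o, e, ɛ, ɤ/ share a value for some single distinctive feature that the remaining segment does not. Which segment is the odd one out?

æ

/o, ɛ, i, ɪ, e, ʊ, ɤ/ are all [−low], but /æ/ (low front unrounded vowel) is [+low]. No other single segment can be removed to leave a set sharing one feature value that the removed segment lacks, so /æ/ is the odd one out.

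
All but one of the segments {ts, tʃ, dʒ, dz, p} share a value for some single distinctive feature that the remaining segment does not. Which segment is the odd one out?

The remaining segments after removing /p/ share [+delayed release]; /p/ (voiceless bilabial stop) is [-delayed release]. For every other candidate removal, the leftover set fails to share any single feature value that the removed segment lacks.

p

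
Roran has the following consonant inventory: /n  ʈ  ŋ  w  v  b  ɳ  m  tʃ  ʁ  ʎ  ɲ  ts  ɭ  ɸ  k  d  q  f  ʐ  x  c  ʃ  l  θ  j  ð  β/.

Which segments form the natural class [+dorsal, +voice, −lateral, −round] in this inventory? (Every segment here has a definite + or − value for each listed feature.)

The [+dorsal] segments are /ŋ, w, ʁ, ʎ, ɲ, k, q, x, c, j/.
Of those, [+voice] gives /ŋ, w, ʁ, ʎ, ɲ, j/.
Of those, [−lateral] gives /ŋ, w, ʁ, ɲ, j/.
Among these, [−round] leaves /ŋ, ʁ, ɲ, j/.

ŋ, ʁ, ɲ, j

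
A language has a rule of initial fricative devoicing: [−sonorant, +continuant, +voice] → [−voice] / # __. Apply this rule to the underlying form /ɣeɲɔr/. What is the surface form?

Only the initial segment /ɣ/ is both word-initial and matches the structural description. It is a voiced velar fricative, so [−sonorant, +continuant, +voice] holds; changing it to [−voice] with all other features held fixed yields /x/ (voiceless velar fricative). No other segment meets both the structural description and the environment, so the output is [xeɲɔr].

[xeɲɔr]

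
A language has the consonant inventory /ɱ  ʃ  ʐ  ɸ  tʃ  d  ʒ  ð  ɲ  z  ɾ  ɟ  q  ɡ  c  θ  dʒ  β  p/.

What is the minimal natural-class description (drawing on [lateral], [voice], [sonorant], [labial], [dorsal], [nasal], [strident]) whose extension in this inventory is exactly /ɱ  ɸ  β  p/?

/ɱ, ɸ, β, p/ are exactly the [+labial] segments in the inventory, so a single feature suffices.

[+labial]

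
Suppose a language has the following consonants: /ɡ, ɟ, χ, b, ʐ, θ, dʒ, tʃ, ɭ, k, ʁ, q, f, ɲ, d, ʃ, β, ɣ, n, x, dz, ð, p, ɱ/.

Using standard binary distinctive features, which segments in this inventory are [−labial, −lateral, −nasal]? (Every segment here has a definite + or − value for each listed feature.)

ɡ, ɟ, χ, ʐ, θ, dʒ, tʃ, k, ʁ, q, d, ʃ, ɣ, x, dz, ð

Checking each segment against [−labial], [−lateral], [−nasal]: /ɡ/ (voiced velar stop), /ɟ/ (voiced palatal stop), /χ/ (voiceless uvular fricative), /ʐ/ (voiced retroflex fricative), /θ/ (voiceless dental fricative), /dʒ/ (voiced postalveolar affricate), among others, satisfy every feature; every other segment in the inventory fails at least one.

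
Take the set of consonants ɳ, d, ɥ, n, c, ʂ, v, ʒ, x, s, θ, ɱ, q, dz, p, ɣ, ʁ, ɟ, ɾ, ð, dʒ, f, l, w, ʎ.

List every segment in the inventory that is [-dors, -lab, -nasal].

Among the inventory, the [-dorsal] segments are /ɳ, d, n, ʂ, v, ʒ, s, θ, ɱ, dz, p, ɾ, ð, dʒ, f, l/.
Intersecting with [-labial] gives /ɳ, d, n, ʂ, ʒ, s, θ, dz, ɾ, ð, dʒ, l/.
Then [-nasal] leaves /d, ʂ, ʒ, s, θ, dz, ɾ, ð, dʒ, l/.

d, ʂ, ʒ, s, θ, dz, ɾ, ð, dʒ, l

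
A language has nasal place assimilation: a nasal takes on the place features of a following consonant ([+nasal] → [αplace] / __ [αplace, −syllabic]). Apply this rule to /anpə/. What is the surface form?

The only nasal preceding a consonant is /n/ before /p/. /p/ is [+labial], so /n/ → /m/, giving [ampə].

[ampə]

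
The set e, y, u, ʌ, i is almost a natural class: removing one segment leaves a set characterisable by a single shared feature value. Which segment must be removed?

/i, u, e, y/ are all [+tense], but /ʌ/ (mid back unrounded lax vowel) is [−tense]. No other single segment can be removed to leave a set sharing one feature value that the removed segment lacks, so /ʌ/ is the odd one out.

ʌ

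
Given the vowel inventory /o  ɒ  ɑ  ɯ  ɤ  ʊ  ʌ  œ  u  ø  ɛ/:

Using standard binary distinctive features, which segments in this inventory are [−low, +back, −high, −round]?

Checking each segment against [−low], [+back], [−high], [−round]: /ɤ/ (mid back unrounded tense vowel), /ʌ/ (mid back unrounded lax vowel) satisfy every feature; every other segment in the inventory fails at least one.

ɤ, ʌ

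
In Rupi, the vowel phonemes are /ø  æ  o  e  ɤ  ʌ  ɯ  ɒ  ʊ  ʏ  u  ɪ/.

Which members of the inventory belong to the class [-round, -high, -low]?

e, ɤ, ʌ

Eliminate segments failing any feature: /ø, o, ɒ, ʊ, ʏ, u/ are [+round]; /æ/ is [+low]; /ɯ, ɪ/ are [+high]. The remaining /e, ɤ, ʌ/ satisfy [-round], [-high], [-low].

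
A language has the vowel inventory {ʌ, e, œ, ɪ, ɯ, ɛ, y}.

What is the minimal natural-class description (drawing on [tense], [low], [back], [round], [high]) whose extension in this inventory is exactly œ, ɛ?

[-high, -back, -tense]

/œ, ɛ/ are all [-high], [-back], [-tense], and no other segment in the inventory matches all three values. Dropping any one of them over-generates: [-back, -tense] alone would also admit /ɪ/; [-high, -tense] alone would also admit /ʌ/; [-high, -back] alone would also admit /e/. No other combination of two listed features picks out exactly this set either, so fewer than three features will not do.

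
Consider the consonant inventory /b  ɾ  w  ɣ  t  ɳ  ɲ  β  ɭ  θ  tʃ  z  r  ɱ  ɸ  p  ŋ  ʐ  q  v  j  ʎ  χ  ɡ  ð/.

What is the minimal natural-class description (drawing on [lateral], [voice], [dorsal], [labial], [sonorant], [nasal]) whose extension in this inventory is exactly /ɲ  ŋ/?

[+nasal, +dorsal]

/ɲ, ŋ/ are all [+nasal], [+dorsal], and no other segment in the inventory matches both values. Dropping any one of them over-generates: [+dorsal] alone would also admit /w, ɣ, q, j, …/; [+nasal] alone would also admit /ɳ, ɱ/. No other single listed feature picks out exactly this set either, so fewer than two features will not do.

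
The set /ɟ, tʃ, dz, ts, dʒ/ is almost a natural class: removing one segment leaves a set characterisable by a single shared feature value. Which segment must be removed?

ɟ

/ts, dz, dʒ, tʃ/ are all [+delayed release], but /ɟ/ (voiced palatal stop) is [−delayed release]. No other single segment can be removed to leave a set sharing one feature value that the removed segment lacks, so /ɟ/ is the odd one out.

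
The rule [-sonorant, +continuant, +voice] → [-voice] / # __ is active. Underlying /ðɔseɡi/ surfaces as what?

[θɔseɡi]

/ð/ satisfies [-sonorant, +continuant, +voice] and sits in # __. The [-voice] counterpart of the voiced dental fricative is /θ/. Other segments in /ðɔseɡi/ either fail the structural description or are not in the environment, so the surface form is [θɔseɡi].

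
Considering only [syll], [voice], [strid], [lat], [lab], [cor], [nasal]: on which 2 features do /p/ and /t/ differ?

The two segments share [−syllabic], [−voice], [−strident], [−lateral], [−nasal]. The only features from the list on which they differ: /p/ is [+labial] while /t/ is [−labial]; /p/ is [−coronal] while /t/ is [+coronal].

[labial], [coronal]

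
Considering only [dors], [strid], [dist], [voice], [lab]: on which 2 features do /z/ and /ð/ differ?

The two segments share [−dorsal], [+voice], [−labial]. The only features from the list on which they differ: /z/ is [+strident] while /ð/ is [−strident]; /z/ is [−distributed] while /ð/ is [+distributed].

[strident], [distributed]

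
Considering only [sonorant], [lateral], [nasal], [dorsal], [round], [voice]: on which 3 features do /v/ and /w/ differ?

/v/ is the voiced labiodental fricative and /w/ is the labial-velar glide. Both are [-lateral], [-nasal], [+voice]. /v/ is [-sonorant] while /w/ is [+sonorant]; /v/ is [-round] while /w/ is [+round]; /v/ is [-dorsal] while /w/ is [+dorsal], so the distinguishing features are [sonorant], [round], [dorsal].

[sonorant], [round], [dorsal]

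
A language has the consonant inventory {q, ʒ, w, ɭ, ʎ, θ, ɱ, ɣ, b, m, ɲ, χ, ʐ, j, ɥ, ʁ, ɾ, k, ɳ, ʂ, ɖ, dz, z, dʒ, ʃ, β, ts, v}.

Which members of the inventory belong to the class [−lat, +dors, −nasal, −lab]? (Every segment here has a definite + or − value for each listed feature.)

q, ɣ, χ, j, ʁ, k

Among the inventory, the [−lateral] segments are /q, ʒ, w, θ, ɱ, ɣ, b, m, ɲ, χ, ʐ, j, ɥ, ʁ, ɾ, k, ɳ, ʂ, ɖ, dz, z, dʒ, ʃ, β, ts, v/.
Within that set, [+dorsal] gives /q, w, ɣ, ɲ, χ, j, ɥ, ʁ, k/.
Then [−nasal] gives /q, w, ɣ, χ, j, ɥ, ʁ, k/.
Then [−labial] leaves /q, ɣ, χ, j, ʁ, k/.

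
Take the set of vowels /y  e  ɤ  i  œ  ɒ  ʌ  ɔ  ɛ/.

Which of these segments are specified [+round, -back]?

y, œ

Eliminate segments failing any feature: /e, ɤ, i, ʌ, ɛ/ are [-round]; /ɒ, ɔ/ are [+back]. The remaining /y, œ/ satisfy [+round], [-back].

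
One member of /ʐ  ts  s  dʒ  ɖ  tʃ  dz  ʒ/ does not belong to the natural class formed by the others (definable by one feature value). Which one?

/dʒ, tʃ, ts, s, ʒ, ʐ, dz/ are all [+strident], but /ɖ/ (voiced retroflex stop) is [-strident]. No other single segment can be removed to leave a set sharing one feature value that the removed segment lacks, so /ɖ/ is the odd one out.

ɖ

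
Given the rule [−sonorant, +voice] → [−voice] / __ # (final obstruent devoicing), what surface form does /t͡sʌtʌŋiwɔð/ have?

/ð/ satisfies [−sonorant, +voice] and sits in __ #. The [−voice] counterpart of the voiced dental fricative is /θ/. Other segments in /t͡sʌtʌŋiwɔð/ either fail the structural description or are not in the environment, so the surface form is [t͡sʌtʌŋiwɔθ].

[t͡sʌtʌŋiwɔθ]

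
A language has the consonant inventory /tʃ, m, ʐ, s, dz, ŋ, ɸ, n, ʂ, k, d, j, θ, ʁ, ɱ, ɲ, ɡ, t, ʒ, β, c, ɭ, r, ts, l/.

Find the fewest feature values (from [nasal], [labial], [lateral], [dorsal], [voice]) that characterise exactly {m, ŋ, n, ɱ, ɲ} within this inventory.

/m, ŋ, n, ɱ, ɲ/ are exactly the [+nasal] segments in the inventory, so a single feature suffices.

[+nasal]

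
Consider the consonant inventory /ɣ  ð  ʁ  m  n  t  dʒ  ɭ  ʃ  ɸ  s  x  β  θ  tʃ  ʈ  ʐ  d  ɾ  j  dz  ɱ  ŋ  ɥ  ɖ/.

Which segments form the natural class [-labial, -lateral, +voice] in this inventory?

ɣ, ð, ʁ, n, dʒ, ʐ, d, ɾ, j, dz, ŋ, ɖ

Among the inventory, the [-labial] segments are /ɣ, ð, ʁ, n, t, dʒ, ɭ, ʃ, s, x, θ, tʃ, ʈ, ʐ, d, ɾ, j, dz, ŋ, ɖ/.
Within that set, [-lateral] gives /ɣ, ð, ʁ, n, t, dʒ, ʃ, s, x, θ, tʃ, ʈ, ʐ, d, ɾ, j, dz, ŋ, ɖ/.
Within that set, [+voice] leaves /ɣ, ð, ʁ, n, dʒ, ʐ, d, ɾ, j, dz, ŋ, ɖ/.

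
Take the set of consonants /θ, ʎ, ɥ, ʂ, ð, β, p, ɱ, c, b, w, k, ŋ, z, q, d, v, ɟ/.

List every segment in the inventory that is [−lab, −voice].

θ, ʂ, c, k, q

Among the inventory, the [−labial] segments are /θ, ʎ, ʂ, ð, c, k, ŋ, z, q, d, ɟ/.
Within that set, [−voice] leaves /θ, ʂ, c, k, q/.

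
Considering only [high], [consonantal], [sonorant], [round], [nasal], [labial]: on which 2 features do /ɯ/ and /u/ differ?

/ɯ/ (high back unrounded vowel) and /u/ (high back rounded tense vowel) agree on [+high], [-consonantal], [+sonorant], [-nasal]. They differ on [labial] (/ɯ/ [-], /u/ [+]), [round] (/ɯ/ [-], /u/ [+]).

[labial], [round]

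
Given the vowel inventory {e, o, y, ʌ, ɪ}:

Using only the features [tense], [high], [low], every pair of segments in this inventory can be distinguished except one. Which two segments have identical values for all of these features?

e, o

Both /e/ and /o/ are [+tense], [−high], [−low]. Since the list omits [labial], [round] and [back] — which do distinguish the mid front unrounded tense vowel from the mid back rounded tense vowel — this pair collapses; all other pairs remain distinct.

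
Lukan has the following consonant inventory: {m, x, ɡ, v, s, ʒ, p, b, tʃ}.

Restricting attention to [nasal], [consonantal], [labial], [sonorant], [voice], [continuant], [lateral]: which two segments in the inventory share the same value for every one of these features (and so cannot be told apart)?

x, s

/x/ (voiceless velar fricative) and /s/ (voiceless alveolar fricative) are both [−nasal], [+consonantal], [−labial], [−sonorant], [−voice], [+continuant], [−lateral], so none of the listed features separates them. (They do differ in [strident], [coronal] and [dorsal], which are not among the given features.) Every other pair in the inventory differs on at least one listed feature.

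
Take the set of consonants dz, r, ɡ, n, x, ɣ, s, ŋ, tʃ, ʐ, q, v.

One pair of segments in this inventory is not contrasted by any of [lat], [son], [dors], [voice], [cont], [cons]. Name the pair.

Both /v/ and /ʐ/ are [−lateral], [−sonorant], [−dorsal], [+voice], [+continuant], [+consonantal]. Since the list omits [labial] and [coronal] — which do distinguish the voiced labiodental fricative from the voiced retroflex fricative — this pair collapses; all other pairs remain distinct.

v, ʐ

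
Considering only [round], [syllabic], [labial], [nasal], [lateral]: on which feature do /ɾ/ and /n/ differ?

[nasal]

/ɾ/ (alveolar tap) and /n/ (alveolar nasal) agree on [−round], [−syllabic], [−labial], [−lateral]. They differ on [nasal] (/ɾ/ [−], /n/ [+]).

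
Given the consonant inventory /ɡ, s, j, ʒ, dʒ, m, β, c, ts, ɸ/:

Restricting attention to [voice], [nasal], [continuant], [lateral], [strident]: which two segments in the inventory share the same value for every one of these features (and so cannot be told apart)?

β, j

/β/ (voiced bilabial fricative) and /j/ (palatal glide) are both [+voice], [-nasal], [+continuant], [-lateral], [-strident], so none of the listed features separates them. (They do differ in [sonorant], [labial] and [dorsal], which are not among the given features.) Every other pair in the inventory differs on at least one listed feature.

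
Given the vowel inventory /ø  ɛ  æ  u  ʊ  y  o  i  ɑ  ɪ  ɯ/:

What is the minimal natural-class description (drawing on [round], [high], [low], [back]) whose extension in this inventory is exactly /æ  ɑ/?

[+low]

/æ, ɑ/ are exactly the [+low] segments in the inventory, so a single feature suffices.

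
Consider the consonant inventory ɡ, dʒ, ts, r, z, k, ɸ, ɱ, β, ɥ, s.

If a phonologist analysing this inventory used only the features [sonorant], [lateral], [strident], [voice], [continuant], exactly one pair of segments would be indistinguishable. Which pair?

On the given features, /ɥ/ and /r/ have an identical profile: [+sonorant], [-lateral], [-strident], [+voice], [+continuant]. No other two segments in the inventory coincide on all 5 features. (They do differ in [labial], [round] and [dorsal], which are not among the given features.)

ɥ, r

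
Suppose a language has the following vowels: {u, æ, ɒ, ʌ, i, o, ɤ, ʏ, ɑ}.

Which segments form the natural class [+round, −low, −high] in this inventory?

o

First, the [+round] segments are /u, ɒ, o, ʏ/.
Within that set, [−low] gives /u, o, ʏ/.
Among these, [−high] leaves /o/.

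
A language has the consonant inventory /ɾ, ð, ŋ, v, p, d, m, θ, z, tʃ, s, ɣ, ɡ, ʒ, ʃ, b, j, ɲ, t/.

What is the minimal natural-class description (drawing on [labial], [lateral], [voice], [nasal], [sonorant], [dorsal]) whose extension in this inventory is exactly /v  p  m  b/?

[+labial]

The target set is precisely the extension of [+labial] in this inventory.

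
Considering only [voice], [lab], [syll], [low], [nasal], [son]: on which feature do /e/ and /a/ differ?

/e/ (mid front unrounded tense vowel) and /a/ (low unrounded vowel) agree on [+voice], [−labial], [+syllabic], [−nasal], [+sonorant]. They differ on [low] (/e/ [−], /a/ [+]).

[low]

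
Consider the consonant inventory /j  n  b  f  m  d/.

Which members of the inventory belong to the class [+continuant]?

j, f

The [+continuant] segments here are /j, f/; the remaining /n, b, m, d/ are [-continuant].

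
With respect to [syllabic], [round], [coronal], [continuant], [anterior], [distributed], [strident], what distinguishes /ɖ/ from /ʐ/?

[continuant], [strident]

/ɖ/ (voiced retroflex stop) and /ʐ/ (voiced retroflex fricative) agree on [-syllabic], [-round], [+coronal], [-anterior], [-distributed]. They differ on [continuant] (/ɖ/ [-], /ʐ/ [+]), [strident] (/ɖ/ [-], /ʐ/ [+]).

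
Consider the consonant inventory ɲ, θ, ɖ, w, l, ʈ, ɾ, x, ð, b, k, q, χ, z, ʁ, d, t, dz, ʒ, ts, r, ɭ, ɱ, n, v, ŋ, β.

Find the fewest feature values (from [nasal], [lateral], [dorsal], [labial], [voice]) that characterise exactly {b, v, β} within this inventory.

[-nasal, +labial, -dorsal]

Every target segment is [-nasal], [+labial], [-dorsal]; each remaining inventory member fails at least one of these. Each conjunct is needed — [+labial, -dorsal] alone would also admit /ɱ/; [-nasal, -dorsal] alone would also admit /θ, ɖ, l, ʈ, …/; [-nasal, +labial] alone would also admit /w/ — and no other combination of two listed features has exactly this extension, so three is the minimum.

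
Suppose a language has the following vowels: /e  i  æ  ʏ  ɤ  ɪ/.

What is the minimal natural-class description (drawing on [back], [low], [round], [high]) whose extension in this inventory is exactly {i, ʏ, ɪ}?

[+high]

Every target segment is [+high] and no other inventory member is, so one feature is enough.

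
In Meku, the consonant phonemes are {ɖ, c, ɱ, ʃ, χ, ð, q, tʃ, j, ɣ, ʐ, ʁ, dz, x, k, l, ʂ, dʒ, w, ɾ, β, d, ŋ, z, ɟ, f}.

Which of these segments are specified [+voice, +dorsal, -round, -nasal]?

j, ɣ, ʁ, ɟ

First, the [+voice] segments are /ɖ, ɱ, ð, j, ɣ, ʐ, ʁ, dz, l, dʒ, w, ɾ, β, d, ŋ, z, ɟ/.
Within that set, [+dorsal] gives /j, ɣ, ʁ, w, ŋ, ɟ/.
Of those, [-round] gives /j, ɣ, ʁ, ŋ, ɟ/.
Of those, [-nasal] leaves /j, ɣ, ʁ, ɟ/.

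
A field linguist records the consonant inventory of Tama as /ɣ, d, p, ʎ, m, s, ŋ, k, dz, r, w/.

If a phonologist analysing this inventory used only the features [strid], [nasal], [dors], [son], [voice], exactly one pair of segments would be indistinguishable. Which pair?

Both /w/ and /ʎ/ are [−strident], [−nasal], [+dorsal], [+sonorant], [+voice]. Since the list omits [lateral], [labial], [round] and [back] — which do distinguish the labial-velar glide from the palatal lateral approximant — this pair collapses; all other pairs remain distinct.

w, ʎ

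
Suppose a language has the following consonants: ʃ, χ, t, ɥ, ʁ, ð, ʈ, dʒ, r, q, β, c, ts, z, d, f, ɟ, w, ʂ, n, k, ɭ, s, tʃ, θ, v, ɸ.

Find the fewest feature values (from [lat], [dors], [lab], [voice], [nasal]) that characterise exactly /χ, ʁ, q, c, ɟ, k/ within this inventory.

[−lab, +dors]

Every target segment is [−labial], [+dorsal]; each remaining inventory member fails at least one of these. Each conjunct is needed — [+dorsal] alone would also admit /ɥ, w/; [−labial] alone would also admit /ʃ, t, ð, ʈ, …/ — and no other single listed feature has exactly this extension, so two is the minimum.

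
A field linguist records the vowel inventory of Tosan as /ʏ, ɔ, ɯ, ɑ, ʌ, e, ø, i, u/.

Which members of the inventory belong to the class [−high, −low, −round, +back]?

ʌ

Checking each segment against [−high], [−low], [−round], [+back]: /ʌ/ (mid back unrounded lax vowel) satisfies every feature; every other segment in the inventory fails at least one.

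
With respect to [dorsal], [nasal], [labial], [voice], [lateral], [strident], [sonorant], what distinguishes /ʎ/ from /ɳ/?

The two segments share [-labial], [+voice], [-strident], [+sonorant]. The only features from the list on which they differ: /ʎ/ is [-nasal] while /ɳ/ is [+nasal]; /ʎ/ is [+lateral] while /ɳ/ is [-lateral]; /ʎ/ is [+dorsal] while /ɳ/ is [-dorsal].

[nasal], [lateral], [dorsal]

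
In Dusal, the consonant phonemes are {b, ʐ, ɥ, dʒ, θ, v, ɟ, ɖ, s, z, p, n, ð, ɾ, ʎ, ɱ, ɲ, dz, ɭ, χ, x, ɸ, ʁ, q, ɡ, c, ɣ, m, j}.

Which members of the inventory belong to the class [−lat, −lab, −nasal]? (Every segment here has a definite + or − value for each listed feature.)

First, the [−lateral] segments are /b, ʐ, ɥ, dʒ, θ, v, ɟ, ɖ, s, z, p, n, ð, ɾ, ɱ, ɲ, dz, χ, x, ɸ, ʁ, q, ɡ, c, ɣ, m, j/.
Within that set, [−labial] gives /ʐ, dʒ, θ, ɟ, ɖ, s, z, n, ð, ɾ, ɲ, dz, χ, x, ʁ, q, ɡ, c, ɣ, j/.
Within that set, [−nasal] leaves /ʐ, dʒ, θ, ɟ, ɖ, s, z, ð, ɾ, dz, χ, x, ʁ, q, ɡ, c, ɣ, j/.

ʐ, dʒ, θ, ɟ, ɖ, s, z, ð, ɾ, dz, χ, x, ʁ, q, ɡ, c, ɣ, j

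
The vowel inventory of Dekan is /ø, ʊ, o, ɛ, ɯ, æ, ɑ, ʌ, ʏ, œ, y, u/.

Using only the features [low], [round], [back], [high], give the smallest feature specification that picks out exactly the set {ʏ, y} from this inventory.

[+high, −back]

Every target segment is [+high], [−back]; each remaining inventory member fails at least one of these. Each conjunct is needed — [−back] alone would also admit /ø, ɛ, æ, œ/; [+high] alone would also admit /ʊ, ɯ, u/ — and no other single listed feature has exactly this extension, so two is the minimum.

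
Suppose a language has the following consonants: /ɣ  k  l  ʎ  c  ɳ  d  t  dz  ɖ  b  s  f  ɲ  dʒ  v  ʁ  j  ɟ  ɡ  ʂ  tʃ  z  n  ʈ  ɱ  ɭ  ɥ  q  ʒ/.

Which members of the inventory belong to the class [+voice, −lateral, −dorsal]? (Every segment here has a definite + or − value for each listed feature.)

ɳ, d, dz, ɖ, b, dʒ, v, z, n, ɱ, ʒ

First, the [+voice] segments are /ɣ, l, ʎ, ɳ, d, dz, ɖ, b, ɲ, dʒ, v, ʁ, j, ɟ, ɡ, z, n, ɱ, ɭ, ɥ, ʒ/.
Among these, [−lateral] gives /ɣ, ɳ, d, dz, ɖ, b, ɲ, dʒ, v, ʁ, j, ɟ, ɡ, z, n, ɱ, ɥ, ʒ/.
Then [−dorsal] leaves /ɳ, d, dz, ɖ, b, dʒ, v, z, n, ɱ, ʒ/.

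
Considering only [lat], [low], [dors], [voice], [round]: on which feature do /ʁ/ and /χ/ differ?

The two segments share [-lateral], [-low], [+dorsal], [-round]. The only feature from the list on which they differ: /ʁ/ is [+voice] while /χ/ is [-voice].

[voice]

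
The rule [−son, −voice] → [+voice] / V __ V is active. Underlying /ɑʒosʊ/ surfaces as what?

[ɑʒozʊ]

/s/ satisfies [−son, −voice] and sits in V __ V. The [+voice] counterpart of the voiceless alveolar fricative is /z/. Other segments in /ɑʒosʊ/ either fail the structural description or are not in the environment, so the surface form is [ɑʒozʊ].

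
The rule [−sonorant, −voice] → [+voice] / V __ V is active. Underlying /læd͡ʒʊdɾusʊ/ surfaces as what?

[læd͡ʒʊdɾuzʊ]

/s/ satisfies [−sonorant, −voice] and sits in V __ V. The [+voice] counterpart of the voiceless alveolar fricative is /z/. Other segments in /læd͡ʒʊdɾusʊ/ either fail the structural description or are not in the environment, so the surface form is [læd͡ʒʊdɾuzʊ].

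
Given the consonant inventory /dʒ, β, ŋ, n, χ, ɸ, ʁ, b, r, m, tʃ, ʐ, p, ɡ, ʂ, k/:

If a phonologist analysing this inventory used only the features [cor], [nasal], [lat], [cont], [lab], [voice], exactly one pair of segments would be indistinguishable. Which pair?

/ʐ/ (voiced retroflex fricative) and /r/ (alveolar trill) are both [+coronal], [−nasal], [−lateral], [+continuant], [−labial], [+voice], so none of the listed features separates them. (They do differ in [sonorant], [strident] and [anterior], which are not among the given features.) Every other pair in the inventory differs on at least one listed feature.

ʐ, r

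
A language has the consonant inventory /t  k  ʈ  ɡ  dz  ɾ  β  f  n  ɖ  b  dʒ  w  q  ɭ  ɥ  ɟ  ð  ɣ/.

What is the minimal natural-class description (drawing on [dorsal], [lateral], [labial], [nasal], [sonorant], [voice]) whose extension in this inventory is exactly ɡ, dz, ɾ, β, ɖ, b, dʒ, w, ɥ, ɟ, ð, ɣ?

The class [+voice], [-nasal], [-lateral] has exactly /ɡ, dz, ɾ, β, ɖ, b, dʒ, w, ɥ, ɟ, ð, ɣ/ as its extension in this inventory. No smaller conjunction from the listed features achieves this: [-nasal, -lateral] alone would also admit /t, k, ʈ, f, …/; [+voice, -lateral] alone would also admit /n/; [+voice, -nasal] alone would also admit /ɭ/; and checking the remaining two-feature bundles turns up none with this extension.

[+voice, -nasal, -lateral]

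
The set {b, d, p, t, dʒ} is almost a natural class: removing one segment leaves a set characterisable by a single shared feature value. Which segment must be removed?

The remaining segments after removing /dʒ/ share [−delayed release]; /dʒ/ (voiced postalveolar affricate) is [+delayed release]. For every other candidate removal, the leftover set fails to share any single feature value that the removed segment lacks.

dʒ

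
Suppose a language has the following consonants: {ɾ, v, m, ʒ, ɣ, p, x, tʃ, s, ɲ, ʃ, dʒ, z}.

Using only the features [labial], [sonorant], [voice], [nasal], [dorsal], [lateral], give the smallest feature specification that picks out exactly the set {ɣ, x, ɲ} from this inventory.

/ɣ, x, ɲ/ are exactly the [+dorsal] segments in the inventory, so a single feature suffices.

[+dorsal]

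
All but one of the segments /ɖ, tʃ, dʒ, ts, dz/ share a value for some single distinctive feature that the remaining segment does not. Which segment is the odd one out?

/tʃ, ts, dʒ, dz/ are all [+delayed release], but /ɖ/ (voiced retroflex stop) is [−delayed release]. No other single segment can be removed to leave a set sharing one feature value that the removed segment lacks, so /ɖ/ is the odd one out.

ɖ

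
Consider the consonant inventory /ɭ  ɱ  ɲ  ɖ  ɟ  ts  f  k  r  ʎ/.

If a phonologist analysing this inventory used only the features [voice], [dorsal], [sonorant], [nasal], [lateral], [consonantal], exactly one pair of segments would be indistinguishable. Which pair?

/ts/ (voiceless alveolar affricate) and /f/ (voiceless labiodental fricative) are both [−voice], [−dorsal], [−sonorant], [−nasal], [−lateral], [+consonantal], so none of the listed features separates them. (They do differ in [continuant], [labial] and [coronal], which are not among the given features.) Every other pair in the inventory differs on at least one listed feature.

ts, f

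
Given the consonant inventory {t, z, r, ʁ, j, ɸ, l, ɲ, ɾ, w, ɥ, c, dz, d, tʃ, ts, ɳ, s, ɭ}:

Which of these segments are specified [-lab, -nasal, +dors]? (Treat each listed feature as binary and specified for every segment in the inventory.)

ʁ, j, c

Checking each segment against [-labial], [-nasal], [+dorsal]: /ʁ/ (voiced uvular fricative), /j/ (palatal glide), /c/ (voiceless palatal stop) satisfy every feature; every other segment in the inventory fails at least one.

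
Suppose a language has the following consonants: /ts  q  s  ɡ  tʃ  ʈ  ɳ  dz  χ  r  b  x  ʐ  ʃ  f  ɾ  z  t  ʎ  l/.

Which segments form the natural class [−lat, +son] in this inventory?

ɳ, r, ɾ

Among the inventory, the [−lateral] segments are /ts, q, s, ɡ, tʃ, ʈ, ɳ, dz, χ, r, b, x, ʐ, ʃ, f, ɾ, z, t/.
Among these, [+sonorant] leaves /ɳ, r, ɾ/.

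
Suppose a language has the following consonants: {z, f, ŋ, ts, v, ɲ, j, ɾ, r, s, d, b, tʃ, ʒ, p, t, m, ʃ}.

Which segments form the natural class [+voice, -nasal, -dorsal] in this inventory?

z, v, ɾ, r, d, b, ʒ

Eliminate segments failing any feature: /f, ts, s, tʃ, p, t, ʃ/ are [-voice]; /ŋ, ɲ, m/ are [+nasal]; /j/ is [+dorsal]. The remaining /z, v, ɾ, r, d, b, ʒ/ satisfy [+voice], [-nasal], [-dorsal].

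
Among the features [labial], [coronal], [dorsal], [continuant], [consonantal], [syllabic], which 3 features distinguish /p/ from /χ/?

/p/ is the voiceless bilabial stop and /χ/ is the voiceless uvular fricative. Both are [-coronal], [+consonantal], [-syllabic]. /p/ is [-continuant] while /χ/ is [+continuant]; /p/ is [+labial] while /χ/ is [-labial]; /p/ is [-dorsal] while /χ/ is [+dorsal], so the distinguishing features are [continuant], [labial], [dorsal].

[continuant], [labial], [dorsal]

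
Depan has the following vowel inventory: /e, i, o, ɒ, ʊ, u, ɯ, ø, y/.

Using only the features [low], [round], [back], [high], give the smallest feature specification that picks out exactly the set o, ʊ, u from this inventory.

Every target segment is [−low], [+back], [+round]; each remaining inventory member fails at least one of these. Each conjunct is needed — [+back, +round] alone would also admit /ɒ/; [−low, +round] alone would also admit /ø, y/; [−low, +back] alone would also admit /ɯ/ — and no other combination of two listed features has exactly this extension, so three is the minimum.

[−low, +back, +round]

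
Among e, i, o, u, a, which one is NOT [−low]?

a

Every segment except /a/ is [−low]. /a/ (low unrounded vowel) is [+low], so it is the exception.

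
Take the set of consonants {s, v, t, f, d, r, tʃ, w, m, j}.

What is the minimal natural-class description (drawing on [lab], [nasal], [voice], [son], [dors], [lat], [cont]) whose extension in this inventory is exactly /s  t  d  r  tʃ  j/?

[−lab]

The target set is precisely the extension of [−labial] in this inventory.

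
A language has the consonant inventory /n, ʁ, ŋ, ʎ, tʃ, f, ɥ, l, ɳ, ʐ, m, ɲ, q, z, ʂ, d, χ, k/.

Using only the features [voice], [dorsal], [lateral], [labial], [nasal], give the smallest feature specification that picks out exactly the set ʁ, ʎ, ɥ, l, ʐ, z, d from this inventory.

[+voice, −nasal]

/ʁ, ʎ, ɥ, l, ʐ, z, d/ are all [+voice], [−nasal], and no other segment in the inventory matches both values. Dropping any one of them over-generates: [−nasal] alone would also admit /tʃ, f, q, ʂ, …/; [+voice] alone would also admit /n, ŋ, ɳ, m, …/. No other single listed feature picks out exactly this set either, so fewer than two features will not do.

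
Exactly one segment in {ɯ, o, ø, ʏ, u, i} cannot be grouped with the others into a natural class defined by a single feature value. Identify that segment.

ʏ

/ø, ɯ, u, o, i/ are all [+tense], but /ʏ/ (high front rounded lax vowel) is [−tense]. No other single segment can be removed to leave a set sharing one feature value that the removed segment lacks, so /ʏ/ is the odd one out.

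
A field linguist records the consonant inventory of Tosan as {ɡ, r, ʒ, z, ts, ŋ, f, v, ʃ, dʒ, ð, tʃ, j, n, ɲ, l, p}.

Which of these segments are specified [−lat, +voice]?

Eliminate segments failing any feature: /ts, f, ʃ, tʃ, p/ are [−voice]; /l/ is [+lateral]. The remaining /ɡ, r, ʒ, z, ŋ, v, dʒ, ð, j, n, ɲ/ satisfy [−lateral], [+voice].

ɡ, r, ʒ, z, ŋ, v, dʒ, ð, j, n, ɲ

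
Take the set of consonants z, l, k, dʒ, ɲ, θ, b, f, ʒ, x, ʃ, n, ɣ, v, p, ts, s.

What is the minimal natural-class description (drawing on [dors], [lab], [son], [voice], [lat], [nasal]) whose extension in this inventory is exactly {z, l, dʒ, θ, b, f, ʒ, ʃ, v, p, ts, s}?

The class [-nasal], [-dorsal] has exactly /z, l, dʒ, θ, b, f, ʒ, ʃ, v, p, ts, s/ as its extension in this inventory. No smaller conjunction from the listed features achieves this: [-dorsal] alone would also admit /n/; [-nasal] alone would also admit /k, x, ɣ/; and checking the remaining single features turns up none with this extension.

[-nasal, -dors]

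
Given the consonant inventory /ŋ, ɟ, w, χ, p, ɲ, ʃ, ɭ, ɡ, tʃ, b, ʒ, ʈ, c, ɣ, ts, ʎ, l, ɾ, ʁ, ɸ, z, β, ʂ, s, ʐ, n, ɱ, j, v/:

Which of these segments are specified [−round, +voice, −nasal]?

ɟ, ɭ, ɡ, b, ʒ, ɣ, ʎ, l, ɾ, ʁ, z, β, ʐ, j, v

Eliminate segments failing any feature: /ŋ, ɲ, n, ɱ/ are [+nasal]; /w/ is [+round]; /χ, p, ʃ, tʃ, ʈ, c, ts, ɸ, ʂ, s/ are [−voice]. The remaining /ɟ, ɭ, ɡ, b, ʒ, ɣ, ʎ, l, ɾ, ʁ, z, β, ʐ, j, v/ satisfy [−round], [+voice], [−nasal].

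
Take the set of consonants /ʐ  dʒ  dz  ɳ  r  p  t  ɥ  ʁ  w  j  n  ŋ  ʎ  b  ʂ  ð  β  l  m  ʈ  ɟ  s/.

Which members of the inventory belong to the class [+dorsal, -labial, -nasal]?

Eliminate segments failing any feature: /ʐ, dʒ, dz, ɳ, r, p, t, n, b, ʂ, ð, β, l, m, ʈ, s/ are [-dorsal]; /ɥ, w/ are [+labial]; /ŋ/ is [+nasal]. The remaining /ʁ, j, ʎ, ɟ/ satisfy [+dorsal], [-labial], [-nasal].

ʁ, j, ʎ, ɟ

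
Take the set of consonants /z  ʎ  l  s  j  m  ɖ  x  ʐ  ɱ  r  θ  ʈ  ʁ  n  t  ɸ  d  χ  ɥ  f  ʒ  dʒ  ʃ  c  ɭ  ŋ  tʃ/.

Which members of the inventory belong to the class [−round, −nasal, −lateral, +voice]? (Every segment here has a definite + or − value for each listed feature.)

z, j, ɖ, ʐ, r, ʁ, d, ʒ, dʒ

The [−round] segments are /z, ʎ, l, s, j, m, ɖ, x, ʐ, ɱ, r, θ, ʈ, ʁ, n, t, ɸ, d, χ, f, ʒ, dʒ, ʃ, c, ɭ, ŋ, tʃ/.
Within that set, [−nasal] gives /z, ʎ, l, s, j, ɖ, x, ʐ, r, θ, ʈ, ʁ, t, ɸ, d, χ, f, ʒ, dʒ, ʃ, c, ɭ, tʃ/.
Of those, [−lateral] gives /z, s, j, ɖ, x, ʐ, r, θ, ʈ, ʁ, t, ɸ, d, χ, f, ʒ, dʒ, ʃ, c, tʃ/.
Of those, [+voice] leaves /z, j, ɖ, ʐ, r, ʁ, d, ʒ, dʒ/.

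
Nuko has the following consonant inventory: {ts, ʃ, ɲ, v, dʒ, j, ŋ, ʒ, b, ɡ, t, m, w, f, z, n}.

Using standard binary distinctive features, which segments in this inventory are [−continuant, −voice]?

ts, t

Among the inventory, the [−continuant] segments are /ts, ɲ, dʒ, ŋ, b, ɡ, t, m, n/.
Within that set, [−voice] leaves /ts, t/.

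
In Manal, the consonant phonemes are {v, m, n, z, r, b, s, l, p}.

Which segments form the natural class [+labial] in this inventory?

The [+labial] segments here are /v, m, b, p/; the remaining /n, z, r, s, l/ are [−labial].

v, m, b, p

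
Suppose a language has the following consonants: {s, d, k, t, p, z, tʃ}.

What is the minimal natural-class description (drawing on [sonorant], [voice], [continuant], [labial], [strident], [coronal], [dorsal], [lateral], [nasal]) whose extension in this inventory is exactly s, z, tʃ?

Every target segment is [+strident] and no other inventory member is, so one feature is enough.

[+strident]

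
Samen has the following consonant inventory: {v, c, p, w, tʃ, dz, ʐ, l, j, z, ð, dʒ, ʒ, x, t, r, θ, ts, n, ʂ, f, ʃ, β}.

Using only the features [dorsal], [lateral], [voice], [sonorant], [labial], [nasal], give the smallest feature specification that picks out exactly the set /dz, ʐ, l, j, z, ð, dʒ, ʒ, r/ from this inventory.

/dz, ʐ, l, j, z, ð, dʒ, ʒ, r/ are all [+voice], [−nasal], [−labial], and no other segment in the inventory matches all three values. Dropping any one of them over-generates: [−nasal, −labial] alone would also admit /c, tʃ, x, t, …/; [+voice, −labial] alone would also admit /n/; [+voice, −nasal] alone would also admit /v, w, β/. No other combination of two listed features picks out exactly this set either, so fewer than three features will not do.

[+voice, −nasal, −labial]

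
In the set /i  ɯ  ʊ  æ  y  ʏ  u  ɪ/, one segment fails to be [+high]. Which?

/æ/ is the low front unrounded vowel, which is [−high]; the rest — /u, ʏ, ɯ, ɪ, ʊ, i, y/ — are [+high].

æ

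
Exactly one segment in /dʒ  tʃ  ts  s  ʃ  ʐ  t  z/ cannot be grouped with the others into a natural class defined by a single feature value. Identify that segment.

The remaining segments after removing /t/ share [+strident]; /t/ (voiceless alveolar stop) is [-strident]. For every other candidate removal, the leftover set fails to share any single feature value that the removed segment lacks.

t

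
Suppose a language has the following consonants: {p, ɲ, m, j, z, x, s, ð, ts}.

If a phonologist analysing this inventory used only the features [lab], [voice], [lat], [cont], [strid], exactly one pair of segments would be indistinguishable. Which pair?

ð, j

/ð/ (voiced dental fricative) and /j/ (palatal glide) are both [-labial], [+voice], [-lateral], [+continuant], [-strident], so none of the listed features separates them. (They do differ in [sonorant] and [dorsal], which are not among the given features.) Every other pair in the inventory differs on at least one listed feature.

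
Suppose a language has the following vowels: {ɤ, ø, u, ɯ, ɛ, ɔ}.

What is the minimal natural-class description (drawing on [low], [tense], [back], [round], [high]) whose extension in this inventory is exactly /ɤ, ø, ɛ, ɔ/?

The target set is precisely the extension of [-high] in this inventory.

[-high]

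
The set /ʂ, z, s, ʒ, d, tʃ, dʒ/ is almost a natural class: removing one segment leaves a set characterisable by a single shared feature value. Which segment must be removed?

/tʃ, dʒ, s, ʒ, z, ʂ/ are all [+strident], but /d/ (voiced alveolar stop) is [−strident]. No other single segment can be removed to leave a set sharing one feature value that the removed segment lacks, so /d/ is the odd one out.

d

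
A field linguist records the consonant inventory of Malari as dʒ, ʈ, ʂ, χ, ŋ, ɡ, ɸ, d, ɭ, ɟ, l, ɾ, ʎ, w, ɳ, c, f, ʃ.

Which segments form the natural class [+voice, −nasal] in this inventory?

dʒ, ɡ, d, ɭ, ɟ, l, ɾ, ʎ, w

First, the [+voice] segments are /dʒ, ŋ, ɡ, d, ɭ, ɟ, l, ɾ, ʎ, w, ɳ/.
Then [−nasal] leaves /dʒ, ɡ, d, ɭ, ɟ, l, ɾ, ʎ, w/.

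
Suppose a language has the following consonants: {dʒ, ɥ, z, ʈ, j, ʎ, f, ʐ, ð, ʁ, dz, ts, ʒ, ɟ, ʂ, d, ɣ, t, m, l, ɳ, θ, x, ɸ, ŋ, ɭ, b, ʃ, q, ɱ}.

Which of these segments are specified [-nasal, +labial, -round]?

f, ɸ, b

Checking each segment against [-nasal], [+labial], [-round]: /f/ (voiceless labiodental fricative), /ɸ/ (voiceless bilabial fricative), /b/ (voiced bilabial stop) satisfy every feature; every other segment in the inventory fails at least one.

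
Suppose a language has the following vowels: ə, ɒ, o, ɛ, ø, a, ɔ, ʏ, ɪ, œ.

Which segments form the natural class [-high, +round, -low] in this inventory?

The [-high] segments are /ə, ɒ, o, ɛ, ø, a, ɔ, œ/.
Within that set, [+round] gives /ɒ, o, ø, ɔ, œ/.
Among these, [-low] leaves /o, ø, ɔ, œ/.

o, ø, ɔ, œ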